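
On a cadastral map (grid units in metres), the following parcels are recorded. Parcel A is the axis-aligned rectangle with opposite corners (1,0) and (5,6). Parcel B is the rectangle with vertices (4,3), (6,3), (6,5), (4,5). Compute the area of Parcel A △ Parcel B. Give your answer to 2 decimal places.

24.00

|Parcel A∩Parcel B|: x∈[4,5], y∈[3,5] → 1·2 = 2.
|Parcel A △ Parcel B| = |Parcel A| + |Parcel B| − 2·|Parcel A∩Parcel B| = 24 + 4 − 4 = 24.00.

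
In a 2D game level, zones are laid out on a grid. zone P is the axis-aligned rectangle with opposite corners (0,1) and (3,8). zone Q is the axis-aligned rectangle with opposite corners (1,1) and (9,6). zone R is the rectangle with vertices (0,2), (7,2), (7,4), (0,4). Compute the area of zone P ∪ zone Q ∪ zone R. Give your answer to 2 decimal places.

By inclusion–exclusion:
Individual areas: |zone P| = 21, |zone Q| = 40, |zone R| = 14.
|zone P∩zone Q|: x∈[1,3], y∈[1,6] → 2·5 = 10.
|zone P∩zone R|: x∈[0,3], y∈[2,4] → 3·2 = 6.
|zone Q∩zone R|: x∈[1,7], y∈[2,4] → 6·2 = 12.
|zone P∩zone Q∩zone R| = 4.
|zone P ∪ zone Q ∪ zone R| = 75 − 28 + 4 = 51.00.

51.00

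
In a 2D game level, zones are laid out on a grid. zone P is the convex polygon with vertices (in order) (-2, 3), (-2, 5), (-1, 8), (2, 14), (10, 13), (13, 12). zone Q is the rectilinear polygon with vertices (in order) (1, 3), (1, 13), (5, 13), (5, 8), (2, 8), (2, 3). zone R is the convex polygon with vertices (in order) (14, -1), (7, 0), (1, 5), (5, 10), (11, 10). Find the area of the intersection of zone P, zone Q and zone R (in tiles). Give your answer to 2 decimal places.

2.11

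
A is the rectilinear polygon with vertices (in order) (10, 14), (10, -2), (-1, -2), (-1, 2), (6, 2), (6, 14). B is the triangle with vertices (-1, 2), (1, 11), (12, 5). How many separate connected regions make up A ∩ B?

1

A ∩ B is a single connected region.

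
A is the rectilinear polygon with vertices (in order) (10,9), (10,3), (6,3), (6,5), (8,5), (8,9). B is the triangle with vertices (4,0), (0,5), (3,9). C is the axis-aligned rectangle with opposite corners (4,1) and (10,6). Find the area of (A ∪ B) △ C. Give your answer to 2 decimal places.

41.50

|A ∪ B| = 31.5.
|(A ∪ B) ∩ C| = 10.
|(A ∪ B) △ C| = 31.5 + 30 − 20 = 41.50.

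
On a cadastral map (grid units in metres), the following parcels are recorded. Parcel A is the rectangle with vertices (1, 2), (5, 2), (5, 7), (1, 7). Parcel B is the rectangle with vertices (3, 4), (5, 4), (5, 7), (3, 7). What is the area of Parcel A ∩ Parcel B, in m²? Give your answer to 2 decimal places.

6.00

|Parcel A∩Parcel B|: x∈[3,5], y∈[4,7] → 2·3 = 6.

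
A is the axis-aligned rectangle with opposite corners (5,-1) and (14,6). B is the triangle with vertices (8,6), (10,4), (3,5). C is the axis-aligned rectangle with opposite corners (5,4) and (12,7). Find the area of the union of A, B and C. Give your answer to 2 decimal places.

By inclusion–exclusion:
Individual areas: |A| = 63, |B| = 6, |C| = 21.
|A∩B| = 5.3143.
|A∩C|: x∈[5,12], y∈[4,6] → 7·2 = 14.
|B∩C| = 5.3143.
|A∩B∩C| = 5.3143.
|A ∪ B ∪ C| = 90 − 24.6286 + 5.3143 = 70.69.

70.69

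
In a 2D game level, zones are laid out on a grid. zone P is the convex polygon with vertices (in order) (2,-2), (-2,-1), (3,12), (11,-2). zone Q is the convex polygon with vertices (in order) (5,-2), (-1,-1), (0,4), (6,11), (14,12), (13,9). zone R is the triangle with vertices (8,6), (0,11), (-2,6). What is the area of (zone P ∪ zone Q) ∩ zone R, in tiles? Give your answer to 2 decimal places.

The region (zone P ∪ zone Q) ∩ zone R is the polygon with vertices (2.108,9.682), (8,6), (0.692,6).
By the shoelace formula its area is 13.45.

13.45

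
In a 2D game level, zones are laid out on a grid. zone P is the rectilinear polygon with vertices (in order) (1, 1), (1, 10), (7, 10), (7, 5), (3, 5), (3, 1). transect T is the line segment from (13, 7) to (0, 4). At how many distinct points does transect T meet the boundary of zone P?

The segment meets the boundary at (1,4.231), (3,4.692), (4.333,5), (7,5.615).

4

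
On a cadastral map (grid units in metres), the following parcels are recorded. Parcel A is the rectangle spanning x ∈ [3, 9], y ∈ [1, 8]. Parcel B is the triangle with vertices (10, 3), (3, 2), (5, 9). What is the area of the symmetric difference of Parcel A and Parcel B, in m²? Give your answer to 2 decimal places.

20.96

|Parcel A| = 42, |Parcel B| = 23.5, |Parcel A∩Parcel B| = 22.269.
|Parcel A △ Parcel B| = |Parcel A| + |Parcel B| − 2·|Parcel A∩Parcel B| = 42 + 23.5 − 44.5381 = 20.96.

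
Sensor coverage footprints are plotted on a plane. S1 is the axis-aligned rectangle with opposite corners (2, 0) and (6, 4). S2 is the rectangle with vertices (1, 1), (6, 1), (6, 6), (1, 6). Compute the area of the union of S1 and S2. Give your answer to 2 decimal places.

By inclusion–exclusion:
Individual areas: |S1| = 16, |S2| = 25.
|S1∩S2|: x∈[2,6], y∈[1,4] → 4·3 = 12.
|S1 ∪ S2| = 41 − 12 = 29.00.

29.00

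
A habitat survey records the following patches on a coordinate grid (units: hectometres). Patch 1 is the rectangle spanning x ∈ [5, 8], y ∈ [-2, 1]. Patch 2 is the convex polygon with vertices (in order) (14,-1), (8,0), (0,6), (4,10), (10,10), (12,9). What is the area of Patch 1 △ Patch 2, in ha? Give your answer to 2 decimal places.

105.67

|Patch 1| = 9, |Patch 2| = 98, |Patch 1∩Patch 2| = 0.6667.
|Patch 1 △ Patch 2| = |Patch 1| + |Patch 2| − 2·|Patch 1∩Patch 2| = 9 + 98 − 1.3333 = 105.67.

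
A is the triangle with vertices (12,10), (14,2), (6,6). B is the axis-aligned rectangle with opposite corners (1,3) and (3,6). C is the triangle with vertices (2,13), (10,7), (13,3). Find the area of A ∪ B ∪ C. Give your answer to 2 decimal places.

37.33

By inclusion–exclusion:
Individual areas: |A| = 28, |B| = 6, |C| = 7.
|A∩B| = 0.
|A∩C| = 3.6702.
|B∩C| = 0.
|A∩B∩C| = 0.
|A ∪ B ∪ C| = 41 − 3.6702 + 0 = 37.33.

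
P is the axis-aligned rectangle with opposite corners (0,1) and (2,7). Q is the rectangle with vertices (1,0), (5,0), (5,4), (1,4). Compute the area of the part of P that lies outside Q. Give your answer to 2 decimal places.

|P∩Q|: x∈[1,2], y∈[1,4] → 1·3 = 3.
|P| = 12.
|P ∖ Q| = |P| − |P∩Q| = 12 − 3 = 9.00.

9.00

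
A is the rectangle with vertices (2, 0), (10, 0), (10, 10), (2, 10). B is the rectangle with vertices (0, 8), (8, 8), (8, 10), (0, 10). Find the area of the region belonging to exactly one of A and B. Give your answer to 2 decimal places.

|A∩B|: x∈[2,8], y∈[8,10] → 6·2 = 12.
|A △ B| = |A| + |B| − 2·|A∩B| = 80 + 16 − 24 = 72.00.

72.00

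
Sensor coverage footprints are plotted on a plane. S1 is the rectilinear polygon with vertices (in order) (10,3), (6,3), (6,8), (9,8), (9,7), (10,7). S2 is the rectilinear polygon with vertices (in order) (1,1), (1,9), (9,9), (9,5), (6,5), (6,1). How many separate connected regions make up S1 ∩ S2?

1

S1 ∩ S2 is a single connected region.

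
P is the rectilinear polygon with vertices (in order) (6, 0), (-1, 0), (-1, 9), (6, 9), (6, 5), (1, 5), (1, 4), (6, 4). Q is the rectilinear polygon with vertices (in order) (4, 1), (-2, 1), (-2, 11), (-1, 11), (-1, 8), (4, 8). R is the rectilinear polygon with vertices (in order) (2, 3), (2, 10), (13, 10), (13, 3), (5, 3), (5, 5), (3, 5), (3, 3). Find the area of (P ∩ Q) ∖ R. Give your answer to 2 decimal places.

|P ∩ Q| = 32.
|(P ∩ Q) ∩ R| = 7.
|(P ∩ Q) ∖ R| = 32 − 7 = 25.00.

25.00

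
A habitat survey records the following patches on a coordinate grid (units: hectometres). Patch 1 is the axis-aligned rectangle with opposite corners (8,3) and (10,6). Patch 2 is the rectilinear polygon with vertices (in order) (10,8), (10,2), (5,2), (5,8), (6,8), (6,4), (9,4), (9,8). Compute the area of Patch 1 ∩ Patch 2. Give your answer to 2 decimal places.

The intersection is the polygon with vertices (10,3), (8,3), (8,4), (9,4), (9,6), (10,6).
By the shoelace formula its area is 4.00.

4.00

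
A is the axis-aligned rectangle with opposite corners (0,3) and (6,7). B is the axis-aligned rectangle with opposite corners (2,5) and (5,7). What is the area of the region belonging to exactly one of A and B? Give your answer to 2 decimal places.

18.00

|A∩B|: x∈[2,5], y∈[5,7] → 3·2 = 6.
|A △ B| = |A| + |B| − 2·|A∩B| = 24 + 6 − 12 = 18.00.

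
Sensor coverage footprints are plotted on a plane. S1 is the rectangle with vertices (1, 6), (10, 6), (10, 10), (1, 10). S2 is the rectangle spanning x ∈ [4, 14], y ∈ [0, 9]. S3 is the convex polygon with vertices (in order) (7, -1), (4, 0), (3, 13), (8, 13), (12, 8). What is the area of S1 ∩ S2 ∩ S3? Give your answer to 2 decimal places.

The intersection is the polygon with vertices (4,6), (4,9), (10,9), (10,6).
By the shoelace formula its area is 18.00.

18.00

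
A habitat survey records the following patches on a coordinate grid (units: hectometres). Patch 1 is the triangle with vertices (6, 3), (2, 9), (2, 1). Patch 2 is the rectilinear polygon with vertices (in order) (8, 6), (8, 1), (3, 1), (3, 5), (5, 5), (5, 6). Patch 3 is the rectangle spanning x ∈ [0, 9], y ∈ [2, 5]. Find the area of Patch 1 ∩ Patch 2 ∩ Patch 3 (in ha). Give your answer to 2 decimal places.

6.67

The intersection is the polygon with vertices (4,2), (3,2), (3,5), (4.667,5), (6,3).
By the shoelace formula its area is 6.67.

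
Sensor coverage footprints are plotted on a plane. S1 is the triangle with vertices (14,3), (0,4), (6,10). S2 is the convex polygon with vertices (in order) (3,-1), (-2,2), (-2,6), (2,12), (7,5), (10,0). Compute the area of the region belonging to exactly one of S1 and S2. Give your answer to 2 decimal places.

|S1| = 45, |S2| = 87, |S1∩S2| = 19.4552.
|S1 △ S2| = |S1| + |S2| − 2·|S1∩S2| = 45 + 87 − 38.9104 = 93.09.

93.09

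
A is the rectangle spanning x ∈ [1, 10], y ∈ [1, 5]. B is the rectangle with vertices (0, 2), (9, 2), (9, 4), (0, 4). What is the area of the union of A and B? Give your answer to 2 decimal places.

38.00

By inclusion–exclusion:
Individual areas: |A| = 36, |B| = 18.
|A∩B|: x∈[1,9], y∈[2,4] → 8·2 = 16.
|A ∪ B| = 54 − 16 = 38.00.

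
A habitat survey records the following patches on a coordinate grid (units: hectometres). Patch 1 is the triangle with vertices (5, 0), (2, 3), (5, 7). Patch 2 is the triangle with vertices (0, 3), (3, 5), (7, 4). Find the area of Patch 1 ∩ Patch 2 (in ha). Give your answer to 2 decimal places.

The intersection is the polygon with vertices (3.421,4.895), (5,4.5), (5,3.714), (2.24,3.32).
By the shoelace formula its area is 2.56.

2.56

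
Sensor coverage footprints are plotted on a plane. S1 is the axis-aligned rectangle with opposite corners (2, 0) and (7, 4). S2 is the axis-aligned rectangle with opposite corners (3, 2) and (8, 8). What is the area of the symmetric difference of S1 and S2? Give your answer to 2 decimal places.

|S1∩S2|: x∈[3,7], y∈[2,4] → 4·2 = 8.
|S1 △ S2| = |S1| + |S2| − 2·|S1∩S2| = 20 + 30 − 16 = 34.00.

34.00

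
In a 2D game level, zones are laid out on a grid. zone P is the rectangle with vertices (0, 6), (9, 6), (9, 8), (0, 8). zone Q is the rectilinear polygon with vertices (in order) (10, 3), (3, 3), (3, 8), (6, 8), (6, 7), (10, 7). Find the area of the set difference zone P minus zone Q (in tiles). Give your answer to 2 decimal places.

9.00

|zone P| = 18, |zone P∩zone Q| = 9.
|zone P ∖ zone Q| = |zone P| − |zone P∩zone Q| = 18 − 9 = 9.00.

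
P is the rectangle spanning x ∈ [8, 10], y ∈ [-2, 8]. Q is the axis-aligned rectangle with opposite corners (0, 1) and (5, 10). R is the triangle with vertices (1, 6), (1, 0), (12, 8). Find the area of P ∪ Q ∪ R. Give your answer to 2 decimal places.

By inclusion–exclusion:
Individual areas: |P| = 20, |Q| = 45, |R| = 33.
|P∩Q| = 0 (no overlap).
|P∩R| = 3.2727.
|Q∩R| = 18.9489.
|P∩Q∩R| = 0.
|P ∪ Q ∪ R| = 98 − 22.2216 + 0 = 75.78.

75.78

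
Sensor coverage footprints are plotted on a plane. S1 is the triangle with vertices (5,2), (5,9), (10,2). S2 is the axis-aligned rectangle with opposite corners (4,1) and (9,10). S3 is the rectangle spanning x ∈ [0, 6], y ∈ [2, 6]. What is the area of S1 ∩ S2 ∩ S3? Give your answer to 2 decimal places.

The intersection is the polygon with vertices (5,2), (5,6), (6,6), (6,2).
By the shoelace formula its area is 4.00.

4.00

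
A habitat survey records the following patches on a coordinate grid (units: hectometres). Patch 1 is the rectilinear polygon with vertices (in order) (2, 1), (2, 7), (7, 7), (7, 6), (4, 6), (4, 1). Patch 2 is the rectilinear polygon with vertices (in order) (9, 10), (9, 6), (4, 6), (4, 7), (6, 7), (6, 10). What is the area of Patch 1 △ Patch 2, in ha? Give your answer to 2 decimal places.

|Patch 1| = 15, |Patch 2| = 14, |Patch 1∩Patch 2| = 3.
|Patch 1 △ Patch 2| = |Patch 1| + |Patch 2| − 2·|Patch 1∩Patch 2| = 15 + 14 − 6 = 23.00.

23.00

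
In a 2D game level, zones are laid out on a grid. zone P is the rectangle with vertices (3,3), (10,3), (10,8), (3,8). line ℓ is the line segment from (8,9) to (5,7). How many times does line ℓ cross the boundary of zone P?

1

The segment meets the boundary at (6.5,8).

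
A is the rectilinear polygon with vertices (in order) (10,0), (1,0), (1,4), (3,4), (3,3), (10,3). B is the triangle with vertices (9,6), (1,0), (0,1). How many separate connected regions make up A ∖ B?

A ∖ B splits into 2 disjoint pieces (area 21, area 3.8778).

2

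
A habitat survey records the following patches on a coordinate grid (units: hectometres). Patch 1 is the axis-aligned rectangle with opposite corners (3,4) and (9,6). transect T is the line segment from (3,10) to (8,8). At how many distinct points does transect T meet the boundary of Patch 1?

0

The segment lies entirely outside Patch 1 and never meets its boundary.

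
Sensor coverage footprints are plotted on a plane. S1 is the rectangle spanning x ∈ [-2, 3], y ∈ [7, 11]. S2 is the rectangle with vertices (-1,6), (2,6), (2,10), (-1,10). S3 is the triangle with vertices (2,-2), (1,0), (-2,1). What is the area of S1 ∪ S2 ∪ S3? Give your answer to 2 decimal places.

By inclusion–exclusion:
Individual areas: |S1| = 20, |S2| = 12, |S3| = 2.5.
|S1∩S2|: x∈[-1,2], y∈[7,10] → 3·3 = 9.
|S1∩S3| = 0.
|S2∩S3| = 0.
|S1∩S2∩S3| = 0.
|S1 ∪ S2 ∪ S3| = 34.5 − 9 + 0 = 25.50.

25.50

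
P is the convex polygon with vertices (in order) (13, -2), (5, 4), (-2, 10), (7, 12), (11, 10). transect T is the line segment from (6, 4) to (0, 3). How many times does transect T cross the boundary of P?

1

The segment meets the boundary at (5.182,3.864).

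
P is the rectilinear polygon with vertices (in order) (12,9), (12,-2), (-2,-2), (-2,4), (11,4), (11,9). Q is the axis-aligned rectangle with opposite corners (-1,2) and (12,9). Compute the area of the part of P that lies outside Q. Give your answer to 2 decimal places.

58.00

|P| = 89, |P∩Q| = 31.
|P ∖ Q| = |P| − |P∩Q| = 89 − 31 = 58.00.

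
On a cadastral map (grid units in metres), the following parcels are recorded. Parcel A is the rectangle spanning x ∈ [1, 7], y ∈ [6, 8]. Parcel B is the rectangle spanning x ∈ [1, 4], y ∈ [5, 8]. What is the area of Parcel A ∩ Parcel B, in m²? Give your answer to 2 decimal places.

|Parcel A∩Parcel B|: x∈[1,4], y∈[6,8] → 3·2 = 6.

6.00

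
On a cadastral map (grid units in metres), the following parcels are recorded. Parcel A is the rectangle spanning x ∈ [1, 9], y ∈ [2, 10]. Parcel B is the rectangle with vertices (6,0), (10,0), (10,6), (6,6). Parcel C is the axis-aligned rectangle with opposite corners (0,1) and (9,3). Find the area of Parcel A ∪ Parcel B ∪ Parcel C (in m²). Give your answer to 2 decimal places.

83.00

By inclusion–exclusion:
Individual areas: |Parcel A| = 64, |Parcel B| = 24, |Parcel C| = 18.
|Parcel A∩Parcel B|: x∈[6,9], y∈[2,6] → 3·4 = 12.
|Parcel A∩Parcel C|: x∈[1,9], y∈[2,3] → 8·1 = 8.
|Parcel B∩Parcel C|: x∈[6,9], y∈[1,3] → 3·2 = 6.
|Parcel A∩Parcel B∩Parcel C| = 3.
|Parcel A ∪ Parcel B ∪ Parcel C| = 106 − 26 + 3 = 83.00.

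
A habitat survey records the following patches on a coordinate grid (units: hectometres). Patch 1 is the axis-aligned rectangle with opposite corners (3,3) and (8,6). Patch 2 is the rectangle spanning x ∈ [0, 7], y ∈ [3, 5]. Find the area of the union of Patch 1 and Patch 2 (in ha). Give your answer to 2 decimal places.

By inclusion–exclusion:
Individual areas: |Patch 1| = 15, |Patch 2| = 14.
|Patch 1∩Patch 2|: x∈[3,7], y∈[3,5] → 4·2 = 8.
|Patch 1 ∪ Patch 2| = 29 − 8 = 21.00.

21.00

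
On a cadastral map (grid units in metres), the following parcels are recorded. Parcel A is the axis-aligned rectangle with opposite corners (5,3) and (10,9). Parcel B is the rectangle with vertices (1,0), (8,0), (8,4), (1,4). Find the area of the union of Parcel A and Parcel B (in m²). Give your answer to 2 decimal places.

By inclusion–exclusion:
Individual areas: |Parcel A| = 30, |Parcel B| = 28.
|Parcel A∩Parcel B|: x∈[5,8], y∈[3,4] → 3·1 = 3.
|Parcel A ∪ Parcel B| = 58 − 3 = 55.00.

55.00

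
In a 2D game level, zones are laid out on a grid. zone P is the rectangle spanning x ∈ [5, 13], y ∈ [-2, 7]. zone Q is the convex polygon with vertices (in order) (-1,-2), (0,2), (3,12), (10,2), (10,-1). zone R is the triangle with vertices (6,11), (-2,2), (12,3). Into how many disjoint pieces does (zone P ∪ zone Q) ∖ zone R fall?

(zone P ∪ zone Q) ∖ zone R splits into 2 disjoint pieces (area 70.2177, area 8.0815).

2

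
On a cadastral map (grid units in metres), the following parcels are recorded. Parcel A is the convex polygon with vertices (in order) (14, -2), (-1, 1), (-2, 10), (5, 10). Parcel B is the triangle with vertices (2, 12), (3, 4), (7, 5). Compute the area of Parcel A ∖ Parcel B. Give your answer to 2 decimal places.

92.68

|Parcel A| = 108, |Parcel A∩Parcel B| = 15.3214.
|Parcel A ∖ Parcel B| = |Parcel A| − |Parcel A∩Parcel B| = 108 − 15.3214 = 92.68.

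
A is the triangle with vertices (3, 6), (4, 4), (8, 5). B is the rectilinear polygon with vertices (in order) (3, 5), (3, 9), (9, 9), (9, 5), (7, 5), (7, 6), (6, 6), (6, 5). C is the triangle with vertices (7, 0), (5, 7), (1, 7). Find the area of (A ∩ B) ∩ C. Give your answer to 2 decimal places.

The region (A ∩ B) ∩ C is the polygon with vertices (5.424,5.515), (5.571,5), (3.5,5), (3,6).
By the shoelace formula its area is 1.62.

1.62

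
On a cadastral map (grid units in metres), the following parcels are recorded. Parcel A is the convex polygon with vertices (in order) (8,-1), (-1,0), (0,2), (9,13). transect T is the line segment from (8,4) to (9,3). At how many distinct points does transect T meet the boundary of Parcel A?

The segment meets the boundary at (8.333,3.667).

1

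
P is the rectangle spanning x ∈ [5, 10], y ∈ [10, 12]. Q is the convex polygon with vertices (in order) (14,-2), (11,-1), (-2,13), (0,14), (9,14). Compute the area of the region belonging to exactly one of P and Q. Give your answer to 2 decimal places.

99.95

|P| = 10, |Q| = 109.5, |P∩Q| = 9.775.
|P △ Q| = |P| + |Q| − 2·|P∩Q| = 10 + 109.5 − 19.55 = 99.95.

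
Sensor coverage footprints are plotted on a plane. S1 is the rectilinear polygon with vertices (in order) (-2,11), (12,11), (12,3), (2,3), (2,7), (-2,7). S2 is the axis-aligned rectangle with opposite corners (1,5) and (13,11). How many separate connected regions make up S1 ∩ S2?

1

S1 ∩ S2 is a single connected region.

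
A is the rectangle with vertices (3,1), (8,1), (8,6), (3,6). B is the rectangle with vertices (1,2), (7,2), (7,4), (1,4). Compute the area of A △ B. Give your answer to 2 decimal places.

|A∩B|: x∈[3,7], y∈[2,4] → 4·2 = 8.
|A △ B| = |A| + |B| − 2·|A∩B| = 25 + 12 − 16 = 21.00.

21.00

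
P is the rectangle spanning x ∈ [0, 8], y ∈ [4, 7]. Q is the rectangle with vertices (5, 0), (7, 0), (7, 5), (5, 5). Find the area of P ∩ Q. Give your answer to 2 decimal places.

2.00

|P∩Q|: x∈[5,7], y∈[4,5] → 2·1 = 2.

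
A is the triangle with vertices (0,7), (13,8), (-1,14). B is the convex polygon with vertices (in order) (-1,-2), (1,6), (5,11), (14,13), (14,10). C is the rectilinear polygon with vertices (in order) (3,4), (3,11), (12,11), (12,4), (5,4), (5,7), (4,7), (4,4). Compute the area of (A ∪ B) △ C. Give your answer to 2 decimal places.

|A ∪ B| = 110.8037.
|(A ∪ B) ∩ C| = 48.0573.
|(A ∪ B) △ C| = 110.8037 + 60 − 96.1146 = 74.69.

74.69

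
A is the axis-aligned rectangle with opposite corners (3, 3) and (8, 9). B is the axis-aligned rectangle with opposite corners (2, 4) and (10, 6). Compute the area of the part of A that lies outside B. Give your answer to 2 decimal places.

|A∩B|: x∈[3,8], y∈[4,6] → 5·2 = 10.
|A| = 30.
|A ∖ B| = |A| − |A∩B| = 30 − 10 = 20.00.

20.00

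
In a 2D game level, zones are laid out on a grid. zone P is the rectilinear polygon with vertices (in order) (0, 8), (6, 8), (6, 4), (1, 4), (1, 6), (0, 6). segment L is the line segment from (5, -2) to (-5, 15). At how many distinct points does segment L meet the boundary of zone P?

4

The segment meets the boundary at (0,6.5), (0.294,6), (1,4.8), (1.471,4).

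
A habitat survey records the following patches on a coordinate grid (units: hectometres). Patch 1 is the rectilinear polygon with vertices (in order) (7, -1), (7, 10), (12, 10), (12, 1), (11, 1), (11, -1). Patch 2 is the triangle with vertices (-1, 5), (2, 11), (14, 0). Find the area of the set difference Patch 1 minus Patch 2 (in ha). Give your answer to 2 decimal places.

40.04

|Patch 1| = 53, |Patch 1∩Patch 2| = 12.9583.
|Patch 1 ∖ Patch 2| = |Patch 1| − |Patch 1∩Patch 2| = 53 − 12.9583 = 40.04.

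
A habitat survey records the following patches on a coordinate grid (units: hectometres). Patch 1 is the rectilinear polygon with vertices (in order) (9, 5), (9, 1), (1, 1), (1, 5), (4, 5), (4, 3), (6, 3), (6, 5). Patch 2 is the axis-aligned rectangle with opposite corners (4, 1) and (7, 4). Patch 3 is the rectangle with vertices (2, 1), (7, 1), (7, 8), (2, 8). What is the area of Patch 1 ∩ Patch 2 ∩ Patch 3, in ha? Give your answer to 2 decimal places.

7.00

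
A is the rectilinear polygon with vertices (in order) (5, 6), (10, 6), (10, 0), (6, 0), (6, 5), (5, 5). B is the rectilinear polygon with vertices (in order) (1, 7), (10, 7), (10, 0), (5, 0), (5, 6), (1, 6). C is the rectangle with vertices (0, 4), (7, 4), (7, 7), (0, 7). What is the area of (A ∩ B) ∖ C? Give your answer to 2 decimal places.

22.00

|A ∩ B| = 25.
|(A ∩ B) ∩ C| = 3.
|(A ∩ B) ∖ C| = 25 − 3 = 22.00.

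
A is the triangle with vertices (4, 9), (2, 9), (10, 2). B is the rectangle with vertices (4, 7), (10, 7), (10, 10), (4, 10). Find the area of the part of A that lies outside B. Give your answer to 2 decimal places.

|A| = 7, |A∩B| = 1.6786.
|A ∖ B| = |A| − |A∩B| = 7 − 1.6786 = 5.32.

5.32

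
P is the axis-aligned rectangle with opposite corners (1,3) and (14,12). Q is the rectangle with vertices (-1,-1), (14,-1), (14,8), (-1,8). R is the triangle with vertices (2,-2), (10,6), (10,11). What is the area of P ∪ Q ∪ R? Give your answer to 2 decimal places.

By inclusion–exclusion:
Individual areas: |P| = 117, |Q| = 135, |R| = 20.
|P∩Q|: x∈[1,14], y∈[3,8] → 13·5 = 65.
|P∩R| = 15.1923.
|Q∩R| = 17.0385.
|P∩Q∩R| = 12.4231.
|P ∪ Q ∪ R| = 272 − 97.2308 + 12.4231 = 187.19.

187.19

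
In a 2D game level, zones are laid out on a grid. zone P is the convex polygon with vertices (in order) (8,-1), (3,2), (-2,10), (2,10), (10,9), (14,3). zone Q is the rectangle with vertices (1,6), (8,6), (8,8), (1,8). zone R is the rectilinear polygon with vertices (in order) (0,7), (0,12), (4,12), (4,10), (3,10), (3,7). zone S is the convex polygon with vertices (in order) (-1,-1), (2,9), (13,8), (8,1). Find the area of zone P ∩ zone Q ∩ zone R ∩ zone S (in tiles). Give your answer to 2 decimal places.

1.45

The intersection is the polygon with vertices (3,8), (3,7), (1.4,7), (1.7,8).
By the shoelace formula its area is 1.45.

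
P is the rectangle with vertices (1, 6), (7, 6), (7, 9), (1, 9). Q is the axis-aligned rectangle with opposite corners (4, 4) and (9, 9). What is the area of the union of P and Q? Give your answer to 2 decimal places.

By inclusion–exclusion:
Individual areas: |P| = 18, |Q| = 25.
|P∩Q|: x∈[4,7], y∈[6,9] → 3·3 = 9.
|P ∪ Q| = 43 − 9 = 34.00.

34.00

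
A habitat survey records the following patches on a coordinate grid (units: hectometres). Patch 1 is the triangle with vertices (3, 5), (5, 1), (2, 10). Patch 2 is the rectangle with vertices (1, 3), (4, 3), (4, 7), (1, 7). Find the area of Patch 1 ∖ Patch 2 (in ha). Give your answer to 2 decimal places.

|Patch 1| = 3, |Patch 1∩Patch 2| = 1.9.
|Patch 1 ∖ Patch 2| = |Patch 1| − |Patch 1∩Patch 2| = 3 − 1.9 = 1.10.

1.10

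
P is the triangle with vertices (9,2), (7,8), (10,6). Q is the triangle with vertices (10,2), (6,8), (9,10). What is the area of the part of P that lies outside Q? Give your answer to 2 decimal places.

|P| = 7, |P∩Q| = 5.6212.
|P ∖ Q| = |P| − |P∩Q| = 7 − 5.6212 = 1.38.

1.38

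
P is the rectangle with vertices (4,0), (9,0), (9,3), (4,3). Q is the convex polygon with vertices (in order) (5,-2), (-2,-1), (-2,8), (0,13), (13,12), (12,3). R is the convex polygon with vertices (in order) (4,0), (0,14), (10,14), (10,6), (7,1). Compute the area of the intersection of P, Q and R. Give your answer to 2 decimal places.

The intersection is the polygon with vertices (4,3), (8.2,3), (7,1), (4,0).
By the shoelace formula its area is 8.70.

8.70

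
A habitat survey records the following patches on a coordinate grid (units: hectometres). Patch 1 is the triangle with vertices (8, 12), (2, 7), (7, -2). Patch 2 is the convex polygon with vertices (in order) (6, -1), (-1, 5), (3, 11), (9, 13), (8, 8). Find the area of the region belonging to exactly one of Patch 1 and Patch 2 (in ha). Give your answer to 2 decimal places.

|Patch 1| = 39.5, |Patch 2| = 72.5, |Patch 1∩Patch 2| = 35.5071.
|Patch 1 △ Patch 2| = |Patch 1| + |Patch 2| − 2·|Patch 1∩Patch 2| = 39.5 + 72.5 − 71.0142 = 40.99.

40.99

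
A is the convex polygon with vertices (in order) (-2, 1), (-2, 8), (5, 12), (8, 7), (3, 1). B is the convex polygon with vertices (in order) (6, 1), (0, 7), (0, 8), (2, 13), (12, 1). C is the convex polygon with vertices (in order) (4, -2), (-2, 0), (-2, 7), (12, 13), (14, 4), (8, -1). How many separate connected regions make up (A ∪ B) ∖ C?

(A ∪ B) ∖ C splits into 2 disjoint pieces (area 15.4441, area 0.6295).

2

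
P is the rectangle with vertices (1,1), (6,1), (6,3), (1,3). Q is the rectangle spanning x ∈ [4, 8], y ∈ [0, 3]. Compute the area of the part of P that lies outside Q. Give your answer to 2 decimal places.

6.00

|P∩Q|: x∈[4,6], y∈[1,3] → 2·2 = 4.
|P| = 10.
|P ∖ Q| = |P| − |P∩Q| = 10 − 4 = 6.00.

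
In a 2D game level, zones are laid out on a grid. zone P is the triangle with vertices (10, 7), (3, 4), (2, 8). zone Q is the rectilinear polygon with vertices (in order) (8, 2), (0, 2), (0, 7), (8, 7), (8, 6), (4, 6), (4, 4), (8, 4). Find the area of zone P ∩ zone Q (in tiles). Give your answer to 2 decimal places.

7.89

The intersection is the polygon with vertices (7.667,6), (4,6), (4,4.429), (3,4), (2.25,7), (8,7), (8,6.143).
By the shoelace formula its area is 7.89.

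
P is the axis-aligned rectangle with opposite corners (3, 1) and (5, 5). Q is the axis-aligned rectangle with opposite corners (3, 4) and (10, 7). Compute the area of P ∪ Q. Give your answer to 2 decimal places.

27.00

By inclusion–exclusion:
Individual areas: |P| = 8, |Q| = 21.
|P∩Q|: x∈[3,5], y∈[4,5] → 2·1 = 2.
|P ∪ Q| = 29 − 2 = 27.00.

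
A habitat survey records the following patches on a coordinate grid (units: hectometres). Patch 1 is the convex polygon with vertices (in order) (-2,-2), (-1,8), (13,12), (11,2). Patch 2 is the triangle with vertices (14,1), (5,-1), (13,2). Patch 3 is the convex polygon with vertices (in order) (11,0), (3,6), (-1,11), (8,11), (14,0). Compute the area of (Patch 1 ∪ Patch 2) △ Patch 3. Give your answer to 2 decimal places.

|Patch 1 ∪ Patch 2| = 134.5.
|(Patch 1 ∪ Patch 2) ∩ Patch 3| = 55.2547.
|(Patch 1 ∪ Patch 2) △ Patch 3| = 134.5 + 74 − 110.5094 = 97.99.

97.99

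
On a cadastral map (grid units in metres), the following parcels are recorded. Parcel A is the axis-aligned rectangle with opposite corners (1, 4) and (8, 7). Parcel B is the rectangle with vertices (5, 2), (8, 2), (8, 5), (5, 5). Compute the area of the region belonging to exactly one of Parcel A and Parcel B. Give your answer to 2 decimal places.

24.00

|Parcel A∩Parcel B|: x∈[5,8], y∈[4,5] → 3·1 = 3.
|Parcel A △ Parcel B| = |Parcel A| + |Parcel B| − 2·|Parcel A∩Parcel B| = 21 + 9 − 6 = 24.00.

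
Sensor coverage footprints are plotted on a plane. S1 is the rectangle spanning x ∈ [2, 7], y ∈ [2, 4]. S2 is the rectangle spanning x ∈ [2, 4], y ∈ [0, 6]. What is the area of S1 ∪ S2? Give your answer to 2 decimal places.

18.00

By inclusion–exclusion:
Individual areas: |S1| = 10, |S2| = 12.
|S1∩S2|: x∈[2,4], y∈[2,4] → 2·2 = 4.
|S1 ∪ S2| = 22 − 4 = 18.00.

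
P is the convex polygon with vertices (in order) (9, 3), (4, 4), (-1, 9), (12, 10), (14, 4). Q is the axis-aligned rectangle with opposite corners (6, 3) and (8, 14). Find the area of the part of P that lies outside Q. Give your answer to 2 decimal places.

57.57

|P| = 70, |P∩Q| = 12.4308.
|P ∖ Q| = |P| − |P∩Q| = 70 − 12.4308 = 57.57.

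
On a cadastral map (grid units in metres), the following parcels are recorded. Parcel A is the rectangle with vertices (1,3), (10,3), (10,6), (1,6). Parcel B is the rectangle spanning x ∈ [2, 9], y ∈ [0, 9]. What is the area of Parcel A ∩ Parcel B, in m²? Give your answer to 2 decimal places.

21.00

|Parcel A∩Parcel B|: x∈[2,9], y∈[3,6] → 7·3 = 21.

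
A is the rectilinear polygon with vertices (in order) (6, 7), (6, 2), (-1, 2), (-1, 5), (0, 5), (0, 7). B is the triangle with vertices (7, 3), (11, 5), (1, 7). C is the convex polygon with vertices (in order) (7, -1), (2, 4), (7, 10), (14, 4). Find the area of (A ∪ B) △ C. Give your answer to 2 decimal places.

62.33

|A ∪ B| = 41.1667.
|(A ∪ B) ∩ C| = 22.4167.
|(A ∪ B) △ C| = 41.1667 + 66 − 44.8333 = 62.33.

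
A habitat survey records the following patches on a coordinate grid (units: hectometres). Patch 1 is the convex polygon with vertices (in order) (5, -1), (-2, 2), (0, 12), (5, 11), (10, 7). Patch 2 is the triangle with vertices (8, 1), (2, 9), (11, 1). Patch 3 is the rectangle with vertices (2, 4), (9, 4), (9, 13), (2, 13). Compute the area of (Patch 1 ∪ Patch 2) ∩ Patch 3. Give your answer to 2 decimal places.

42.89

The region (Patch 1 ∪ Patch 2) ∩ Patch 3 is the polygon with vertices (5,11), (9,7.8), (9,5.4), (8.125,4), (2,4), (2,11.6).
By the shoelace formula its area is 42.89.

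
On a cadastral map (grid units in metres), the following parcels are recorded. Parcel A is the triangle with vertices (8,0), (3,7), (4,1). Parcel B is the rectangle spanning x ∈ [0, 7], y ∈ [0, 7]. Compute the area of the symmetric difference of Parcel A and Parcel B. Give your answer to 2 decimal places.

38.65

|Parcel A| = 11.5, |Parcel B| = 49, |Parcel A∩Parcel B| = 10.925.
|Parcel A △ Parcel B| = |Parcel A| + |Parcel B| − 2·|Parcel A∩Parcel B| = 11.5 + 49 − 21.85 = 38.65.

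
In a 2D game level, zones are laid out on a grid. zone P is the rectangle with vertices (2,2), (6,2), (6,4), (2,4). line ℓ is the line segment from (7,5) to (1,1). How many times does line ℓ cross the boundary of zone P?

The segment meets the boundary at (2.5,2), (5.5,4).

2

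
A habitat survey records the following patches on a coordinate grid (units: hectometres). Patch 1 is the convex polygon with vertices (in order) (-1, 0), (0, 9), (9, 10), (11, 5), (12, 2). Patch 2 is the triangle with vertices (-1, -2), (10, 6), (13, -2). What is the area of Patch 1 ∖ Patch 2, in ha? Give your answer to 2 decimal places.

|Patch 1| = 95.5, |Patch 1∩Patch 2| = 19.4696.
|Patch 1 ∖ Patch 2| = |Patch 1| − |Patch 1∩Patch 2| = 95.5 − 19.4696 = 76.03.

76.03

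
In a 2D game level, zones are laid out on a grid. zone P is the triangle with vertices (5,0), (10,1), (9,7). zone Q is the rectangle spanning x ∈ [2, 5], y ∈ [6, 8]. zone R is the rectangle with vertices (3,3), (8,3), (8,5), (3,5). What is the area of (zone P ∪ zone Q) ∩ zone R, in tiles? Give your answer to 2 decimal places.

1.43

The region (zone P ∪ zone Q) ∩ zone R is the polygon with vertices (7.857,5), (8,5), (8,3), (6.714,3).
By the shoelace formula its area is 1.43.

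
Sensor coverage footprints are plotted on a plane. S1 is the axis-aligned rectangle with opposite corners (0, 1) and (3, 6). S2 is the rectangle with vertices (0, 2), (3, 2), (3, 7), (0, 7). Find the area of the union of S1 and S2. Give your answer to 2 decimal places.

18.00

By inclusion–exclusion:
Individual areas: |S1| = 15, |S2| = 15.
|S1∩S2|: x∈[0,3], y∈[2,6] → 3·4 = 12.
|S1 ∪ S2| = 30 − 12 = 18.00.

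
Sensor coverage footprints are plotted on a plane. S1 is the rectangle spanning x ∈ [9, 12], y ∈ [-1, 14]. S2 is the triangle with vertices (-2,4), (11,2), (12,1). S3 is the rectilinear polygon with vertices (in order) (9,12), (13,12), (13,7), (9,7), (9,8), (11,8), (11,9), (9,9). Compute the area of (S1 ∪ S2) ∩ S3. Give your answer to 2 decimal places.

The region (S1 ∪ S2) ∩ S3 is the polygon with vertices (9,8), (11,8), (11,9), (9,9), (9,12), (12,12), (12,7), (9,7).
By the shoelace formula its area is 13.00.

13.00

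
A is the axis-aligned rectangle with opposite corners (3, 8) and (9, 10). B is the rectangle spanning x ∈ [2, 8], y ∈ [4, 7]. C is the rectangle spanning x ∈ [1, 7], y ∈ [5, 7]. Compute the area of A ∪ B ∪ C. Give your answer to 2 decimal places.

By inclusion–exclusion:
Individual areas: |A| = 12, |B| = 18, |C| = 12.
|A∩B| = 0 (no overlap).
|A∩C| = 0 (no overlap).
|B∩C|: x∈[2,7], y∈[5,7] → 5·2 = 10.
|A∩B∩C| = 0.
|A ∪ B ∪ C| = 42 − 10 + 0 = 32.00.

32.00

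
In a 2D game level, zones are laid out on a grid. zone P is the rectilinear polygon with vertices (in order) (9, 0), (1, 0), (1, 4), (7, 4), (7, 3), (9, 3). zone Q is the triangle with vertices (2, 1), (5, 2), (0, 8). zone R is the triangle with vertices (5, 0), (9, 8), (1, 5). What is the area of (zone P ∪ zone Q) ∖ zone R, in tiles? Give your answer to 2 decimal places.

22.14

|zone P ∪ zone Q| = 34.381.
|(zone P ∪ zone Q) ∩ zone R| = 12.2381.
|(zone P ∪ zone Q) ∖ zone R| = 34.381 − 12.2381 = 22.14.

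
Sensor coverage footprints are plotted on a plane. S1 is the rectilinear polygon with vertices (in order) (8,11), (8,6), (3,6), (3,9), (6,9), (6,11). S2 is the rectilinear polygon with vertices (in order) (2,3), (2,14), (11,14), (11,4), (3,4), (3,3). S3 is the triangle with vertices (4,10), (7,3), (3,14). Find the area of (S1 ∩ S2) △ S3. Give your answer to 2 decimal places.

|S1 ∩ S2| = 19.
|(S1 ∩ S2) ∩ S3| = 0.8766.
|(S1 ∩ S2) △ S3| = 19 + 2.5 − 1.7532 = 19.75.

19.75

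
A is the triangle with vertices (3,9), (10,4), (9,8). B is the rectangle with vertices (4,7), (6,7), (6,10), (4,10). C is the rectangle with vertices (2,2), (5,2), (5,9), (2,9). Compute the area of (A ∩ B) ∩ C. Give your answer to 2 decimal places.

The region (A ∩ B) ∩ C is the polygon with vertices (4,8.833), (5,8.667), (5,7.571), (4,8.286).
By the shoelace formula its area is 0.82.

0.82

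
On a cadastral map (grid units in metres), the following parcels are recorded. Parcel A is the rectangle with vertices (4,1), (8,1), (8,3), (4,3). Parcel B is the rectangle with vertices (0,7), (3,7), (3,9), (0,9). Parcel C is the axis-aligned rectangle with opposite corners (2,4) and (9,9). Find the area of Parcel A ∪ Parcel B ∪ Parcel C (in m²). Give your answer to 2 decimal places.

By inclusion–exclusion:
Individual areas: |Parcel A| = 8, |Parcel B| = 6, |Parcel C| = 35.
|Parcel A∩Parcel B| = 0 (no overlap).
|Parcel A∩Parcel C| = 0 (no overlap).
|Parcel B∩Parcel C|: x∈[2,3], y∈[7,9] → 1·2 = 2.
|Parcel A∩Parcel B∩Parcel C| = 0.
|Parcel A ∪ Parcel B ∪ Parcel C| = 49 − 2 + 0 = 47.00.

47.00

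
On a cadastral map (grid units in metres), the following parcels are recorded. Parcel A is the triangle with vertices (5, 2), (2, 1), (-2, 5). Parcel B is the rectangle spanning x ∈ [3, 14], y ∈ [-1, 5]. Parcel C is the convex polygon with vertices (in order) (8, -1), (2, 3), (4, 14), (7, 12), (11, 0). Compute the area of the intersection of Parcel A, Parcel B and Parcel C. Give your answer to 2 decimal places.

1.02

The intersection is the polygon with vertices (3,2.857), (5,2), (4,1.667), (3,2.333).
By the shoelace formula its area is 1.02.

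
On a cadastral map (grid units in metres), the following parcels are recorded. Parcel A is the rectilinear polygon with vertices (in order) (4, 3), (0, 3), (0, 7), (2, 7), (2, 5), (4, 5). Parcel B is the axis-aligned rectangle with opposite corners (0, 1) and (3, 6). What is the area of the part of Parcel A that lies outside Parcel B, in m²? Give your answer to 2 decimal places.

|Parcel A| = 12, |Parcel A∩Parcel B| = 8.
|Parcel A ∖ Parcel B| = |Parcel A| − |Parcel A∩Parcel B| = 12 − 8 = 4.00.

4.00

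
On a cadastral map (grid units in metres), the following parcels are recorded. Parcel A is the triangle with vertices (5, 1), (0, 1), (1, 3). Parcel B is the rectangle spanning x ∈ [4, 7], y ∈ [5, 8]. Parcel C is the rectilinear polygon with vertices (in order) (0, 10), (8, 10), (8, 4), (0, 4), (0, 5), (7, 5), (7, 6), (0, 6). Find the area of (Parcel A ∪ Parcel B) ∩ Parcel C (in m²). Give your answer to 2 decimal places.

|Parcel A ∪ Parcel B| = 14.
|(Parcel A ∪ Parcel B) ∩ Parcel C| = 6.00.

6.00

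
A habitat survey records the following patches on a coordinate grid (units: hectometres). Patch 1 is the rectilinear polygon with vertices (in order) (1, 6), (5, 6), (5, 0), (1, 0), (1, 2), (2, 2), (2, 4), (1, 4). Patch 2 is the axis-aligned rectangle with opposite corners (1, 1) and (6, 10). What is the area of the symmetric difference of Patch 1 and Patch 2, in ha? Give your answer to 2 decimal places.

|Patch 1| = 22, |Patch 2| = 45, |Patch 1∩Patch 2| = 18.
|Patch 1 △ Patch 2| = |Patch 1| + |Patch 2| − 2·|Patch 1∩Patch 2| = 22 + 45 − 36 = 31.00.

31.00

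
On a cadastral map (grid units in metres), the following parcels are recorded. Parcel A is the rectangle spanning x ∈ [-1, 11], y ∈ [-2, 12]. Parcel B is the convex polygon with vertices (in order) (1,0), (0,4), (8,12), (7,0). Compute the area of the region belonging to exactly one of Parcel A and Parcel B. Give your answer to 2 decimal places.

|Parcel A| = 168, |Parcel B| = 56, |Parcel A∩Parcel B| = 56.
|Parcel A △ Parcel B| = |Parcel A| + |Parcel B| − 2·|Parcel A∩Parcel B| = 168 + 56 − 112 = 112.00.

112.00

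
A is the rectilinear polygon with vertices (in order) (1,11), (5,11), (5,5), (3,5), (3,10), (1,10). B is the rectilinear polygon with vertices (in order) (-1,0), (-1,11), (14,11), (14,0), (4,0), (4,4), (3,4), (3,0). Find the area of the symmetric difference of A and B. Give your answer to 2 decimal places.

147.00

|A| = 14, |B| = 161, |A∩B| = 14.
|A △ B| = |A| + |B| − 2·|A∩B| = 14 + 161 − 28 = 147.00.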